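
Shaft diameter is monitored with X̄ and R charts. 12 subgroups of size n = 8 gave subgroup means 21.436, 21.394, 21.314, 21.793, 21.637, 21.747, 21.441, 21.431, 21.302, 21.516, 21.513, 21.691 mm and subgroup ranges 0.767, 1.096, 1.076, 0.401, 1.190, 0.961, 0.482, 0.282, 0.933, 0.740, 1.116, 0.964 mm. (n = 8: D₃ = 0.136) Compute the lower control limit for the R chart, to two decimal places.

0.11

R̄ = (0.767 + 1.096 + 1.076 + 0.401 + 1.190 + 0.961 + 0.482 + 0.282 + 0.933 + 0.740 + 1.116 + 0.964) / 12 = 10.0080 / 12 = 0.8340
LCL_R = D₃·R̄ = 0.136 × 0.8340 = 0.1134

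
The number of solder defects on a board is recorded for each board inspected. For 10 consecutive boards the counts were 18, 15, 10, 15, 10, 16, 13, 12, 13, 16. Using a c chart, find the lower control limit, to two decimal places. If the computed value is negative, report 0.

2.66

c̄ = (18 + 15 + 10 + 15 + 10 + 16 + 13 + 12 + 13 + 16) / 10 = 138 / 10 = 13.8000
LCL = c̄ − 3√c̄ = 13.8000 − 3 × 3.7148 = 2.6555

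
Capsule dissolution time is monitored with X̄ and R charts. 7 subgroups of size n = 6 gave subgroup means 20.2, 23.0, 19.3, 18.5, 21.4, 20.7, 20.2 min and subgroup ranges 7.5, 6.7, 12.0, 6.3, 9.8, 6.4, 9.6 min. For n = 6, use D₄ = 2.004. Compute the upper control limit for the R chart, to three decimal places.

R̄ = (7.5 + 6.7 + 12.0 + 6.3 + 9.8 + 6.4 + 9.6) / 7 = 58.3000 / 7 = 8.3286
UCL_R = D₄·R̄ = 2.004 × 8.3286 = 16.6905

16.690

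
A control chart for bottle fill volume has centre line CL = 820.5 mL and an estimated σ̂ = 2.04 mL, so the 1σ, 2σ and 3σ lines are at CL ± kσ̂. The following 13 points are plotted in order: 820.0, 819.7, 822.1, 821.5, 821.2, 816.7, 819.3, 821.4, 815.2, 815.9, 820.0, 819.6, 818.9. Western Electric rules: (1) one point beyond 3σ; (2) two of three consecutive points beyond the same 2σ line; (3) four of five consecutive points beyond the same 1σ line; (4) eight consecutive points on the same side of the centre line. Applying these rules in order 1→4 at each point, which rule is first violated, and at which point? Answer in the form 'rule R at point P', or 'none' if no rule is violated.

Zone of each point (C = within 1σ̂, B = 1σ̂–2σ̂, A = 2σ̂–3σ̂, * = beyond 3σ̂; sign = side of CL): 1:-C, 2:-C, 3:+C, 4:+C, 5:+C, 6:-B, 7:-C, 8:+C, 9:-A, 10:-A, 11:-C, 12:-C, 13:-C
Rule 2 (two of three consecutive points beyond the same 2σ limit) is satisfied at point 10.

rule 2 at point 10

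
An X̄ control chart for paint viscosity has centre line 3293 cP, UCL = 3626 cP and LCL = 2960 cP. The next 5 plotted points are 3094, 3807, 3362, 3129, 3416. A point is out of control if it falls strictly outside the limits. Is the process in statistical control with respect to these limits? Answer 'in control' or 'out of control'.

Compare each point to [2960, 3626]: sample 2 = 3807 > UCL.

out of control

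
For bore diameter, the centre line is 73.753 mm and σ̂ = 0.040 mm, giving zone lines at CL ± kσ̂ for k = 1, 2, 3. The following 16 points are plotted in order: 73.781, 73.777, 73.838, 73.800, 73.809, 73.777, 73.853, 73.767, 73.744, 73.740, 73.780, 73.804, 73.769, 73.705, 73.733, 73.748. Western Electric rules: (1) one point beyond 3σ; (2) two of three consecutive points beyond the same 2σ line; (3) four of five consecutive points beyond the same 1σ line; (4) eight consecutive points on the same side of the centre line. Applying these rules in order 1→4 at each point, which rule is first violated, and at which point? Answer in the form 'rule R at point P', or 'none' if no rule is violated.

rule 3 at point 7

Zone of each point (C = within 1σ̂, B = 1σ̂–2σ̂, A = 2σ̂–3σ̂, * = beyond 3σ̂; sign = side of CL): 1:+C, 2:+C, 3:+A, 4:+B, 5:+B, 6:+C, 7:+A, 8:+C, 9:-C, 10:-C, 11:+C, 12:+B, 13:+C, 14:-B, 15:-C, 16:-C
Rule 3 (four of five consecutive points beyond the same 1σ limit) is satisfied at point 7.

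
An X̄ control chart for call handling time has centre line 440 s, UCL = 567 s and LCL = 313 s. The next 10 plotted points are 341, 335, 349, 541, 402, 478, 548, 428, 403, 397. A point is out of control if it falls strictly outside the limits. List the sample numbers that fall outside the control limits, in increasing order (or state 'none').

All 10 points lie within [313, 567].

none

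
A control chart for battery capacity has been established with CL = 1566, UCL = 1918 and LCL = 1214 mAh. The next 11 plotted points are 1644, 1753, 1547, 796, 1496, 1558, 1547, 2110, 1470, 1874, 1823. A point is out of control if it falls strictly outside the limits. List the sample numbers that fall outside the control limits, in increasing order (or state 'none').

4, 8

Compare each point to [1214, 1918]: sample 4 = 796 < LCL; sample 8 = 2110 > UCL.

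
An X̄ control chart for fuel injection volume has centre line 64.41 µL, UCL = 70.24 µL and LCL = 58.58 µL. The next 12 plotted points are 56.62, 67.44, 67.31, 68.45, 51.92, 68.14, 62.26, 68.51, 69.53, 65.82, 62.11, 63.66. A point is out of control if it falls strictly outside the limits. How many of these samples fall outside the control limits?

Compare each point to [58.58, 70.24]: sample 1 = 56.62 < LCL; sample 5 = 51.92 < LCL.

2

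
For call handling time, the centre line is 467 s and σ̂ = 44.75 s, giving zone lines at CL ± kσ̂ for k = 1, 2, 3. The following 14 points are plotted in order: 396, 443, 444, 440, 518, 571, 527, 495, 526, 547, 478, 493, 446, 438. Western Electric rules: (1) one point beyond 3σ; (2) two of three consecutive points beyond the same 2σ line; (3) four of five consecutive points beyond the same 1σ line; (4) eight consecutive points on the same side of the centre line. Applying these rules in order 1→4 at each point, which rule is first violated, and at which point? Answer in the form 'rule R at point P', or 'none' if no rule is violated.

Zone of each point (C = within 1σ̂, B = 1σ̂–2σ̂, A = 2σ̂–3σ̂, * = beyond 3σ̂; sign = side of CL): 1:-B, 2:-C, 3:-C, 4:-C, 5:+B, 6:+A, 7:+B, 8:+C, 9:+B, 10:+B, 11:+C, 12:+C, 13:-C, 14:-C
Rule 3 (four of five consecutive points beyond the same 1σ limit) is satisfied at point 9.

rule 3 at point 9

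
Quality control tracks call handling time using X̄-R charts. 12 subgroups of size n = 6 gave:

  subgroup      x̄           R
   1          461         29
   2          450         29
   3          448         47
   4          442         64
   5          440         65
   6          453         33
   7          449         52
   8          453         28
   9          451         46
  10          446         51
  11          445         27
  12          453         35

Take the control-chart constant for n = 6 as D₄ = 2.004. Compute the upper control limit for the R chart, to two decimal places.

84.50

R̄ = (29 + 29 + 47 + 64 + 65 + 33 + 52 + 28 + 46 + 51 + 27 + 35) / 12 = 506.0000 / 12 = 42.1667
UCL_R = D₄·R̄ = 2.004 × 42.1667 = 84.5020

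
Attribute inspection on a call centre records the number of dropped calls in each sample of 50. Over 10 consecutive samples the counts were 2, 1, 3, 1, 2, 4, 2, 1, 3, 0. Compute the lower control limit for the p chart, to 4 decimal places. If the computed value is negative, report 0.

0.0000

p̄ = Σdᵢ / (k·n) = 19 / (10 × 50) = 0.03800
LCL = p̄ − 3·√(p̄(1−p̄)/n) = 0.03800 − 3 × 0.02704 = -0.04312 → 0 (negative, so LCL = 0)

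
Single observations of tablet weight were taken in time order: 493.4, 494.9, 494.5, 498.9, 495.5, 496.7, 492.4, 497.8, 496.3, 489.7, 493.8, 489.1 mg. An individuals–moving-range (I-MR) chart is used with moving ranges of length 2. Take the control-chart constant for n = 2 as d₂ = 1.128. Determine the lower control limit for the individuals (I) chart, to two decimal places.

X̄ = (493.4 + 494.9 + 494.5 + 498.9 + 495.5 + 496.7 + 492.4 + 497.8 + 496.3 + 489.7 + 493.8 + 489.1) / 12 = 494.4167
Moving ranges: 1.5, 0.4, 4.4, 3.4, 1.2, 4.3, 5.4, 1.5, 6.6, 4.1, 4.7; M̄R̄ = 37.5000 / 11 = 3.4091
LCL = X̄ − 3·M̄R̄/d₂ = 494.4167 − 3 × 3.4091 / 1.128 = 485.3499

485.35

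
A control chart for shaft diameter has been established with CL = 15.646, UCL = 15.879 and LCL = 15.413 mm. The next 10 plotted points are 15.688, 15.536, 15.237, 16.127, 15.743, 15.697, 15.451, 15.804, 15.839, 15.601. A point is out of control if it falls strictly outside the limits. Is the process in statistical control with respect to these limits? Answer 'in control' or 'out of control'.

out of control

Compare each point to [15.413, 15.879]: sample 3 = 15.237 < LCL; sample 4 = 16.127 > UCL.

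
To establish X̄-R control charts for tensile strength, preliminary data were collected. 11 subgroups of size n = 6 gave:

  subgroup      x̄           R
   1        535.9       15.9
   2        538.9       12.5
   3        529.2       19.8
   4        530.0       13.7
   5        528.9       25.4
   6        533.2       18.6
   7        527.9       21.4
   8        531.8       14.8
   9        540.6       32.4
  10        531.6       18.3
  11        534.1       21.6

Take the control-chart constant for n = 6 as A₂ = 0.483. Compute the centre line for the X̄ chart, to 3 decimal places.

X̄̄ = (535.9 + 538.9 + 529.2 + 530.0 + 528.9 + 533.2 + 527.9 + 531.8 + 540.6 + 531.6 + 534.1) / 11 = 5862.1000 / 11 = 532.9182
CL = X̄̄ = 532.9182

532.918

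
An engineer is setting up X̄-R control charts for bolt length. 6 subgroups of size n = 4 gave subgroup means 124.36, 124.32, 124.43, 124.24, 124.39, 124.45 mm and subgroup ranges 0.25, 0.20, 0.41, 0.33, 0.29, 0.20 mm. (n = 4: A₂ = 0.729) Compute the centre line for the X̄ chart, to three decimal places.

124.365

X̄̄ = (124.36 + 124.32 + 124.43 + 124.24 + 124.39 + 124.45) / 6 = 746.1900 / 6 = 124.3650
CL = X̄̄ = 124.3650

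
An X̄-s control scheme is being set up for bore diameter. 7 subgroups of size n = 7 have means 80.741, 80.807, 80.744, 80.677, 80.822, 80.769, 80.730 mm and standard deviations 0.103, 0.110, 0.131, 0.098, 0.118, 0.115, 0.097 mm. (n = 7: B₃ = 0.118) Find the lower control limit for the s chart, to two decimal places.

s̄ = (0.103 + 0.110 + 0.131 + 0.098 + 0.118 + 0.115 + 0.097) / 7 = 0.1103
LCL_s = B₃·s̄ = 0.118 × 0.1103 = 0.0130

0.01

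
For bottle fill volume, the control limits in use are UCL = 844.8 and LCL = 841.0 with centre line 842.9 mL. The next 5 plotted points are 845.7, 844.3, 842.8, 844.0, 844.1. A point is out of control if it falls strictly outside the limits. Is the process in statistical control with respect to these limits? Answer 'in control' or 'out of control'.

out of control

Compare each point to [841.0, 844.8]: sample 1 = 845.7 > UCL.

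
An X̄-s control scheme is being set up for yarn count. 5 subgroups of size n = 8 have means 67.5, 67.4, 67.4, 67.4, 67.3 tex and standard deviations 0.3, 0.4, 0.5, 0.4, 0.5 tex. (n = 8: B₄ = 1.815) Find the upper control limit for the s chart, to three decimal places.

s̄ = (0.3 + 0.4 + 0.5 + 0.4 + 0.5) / 5 = 0.4200
UCL_s = B₄·s̄ = 1.815 × 0.4200 = 0.7623

0.762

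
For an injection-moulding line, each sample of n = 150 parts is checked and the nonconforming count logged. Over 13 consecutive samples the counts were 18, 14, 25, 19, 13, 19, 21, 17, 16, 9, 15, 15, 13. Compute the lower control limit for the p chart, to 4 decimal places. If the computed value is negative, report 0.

0.0332

p̄ = Σdᵢ / (k·n) = 214 / (13 × 150) = 0.10974
LCL = p̄ − 3·√(p̄(1−p̄)/n) = 0.10974 − 3 × 0.02552 = 0.03318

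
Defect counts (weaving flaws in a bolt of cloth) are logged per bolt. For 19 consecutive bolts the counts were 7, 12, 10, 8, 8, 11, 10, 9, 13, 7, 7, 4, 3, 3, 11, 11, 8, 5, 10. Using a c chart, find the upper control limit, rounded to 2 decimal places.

c̄ = (7 + 12 + 10 + 8 + 8 + 11 + 10 + 9 + 13 + 7 + 7 + 4 + 3 + 3 + 11 + 11 + 8 + 5 + 10) / 19 = 157 / 19 = 8.2632
UCL = c̄ + 3√c̄ = 8.2632 + 3 × √8.2632 = 8.2632 + 3 × 2.8746 = 16.8869

16.89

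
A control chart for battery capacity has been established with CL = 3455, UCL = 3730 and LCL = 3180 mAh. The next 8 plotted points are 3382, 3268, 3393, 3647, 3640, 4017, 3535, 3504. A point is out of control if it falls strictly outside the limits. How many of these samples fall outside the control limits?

Compare each point to [3180, 3730]: sample 6 = 4017 > UCL.

1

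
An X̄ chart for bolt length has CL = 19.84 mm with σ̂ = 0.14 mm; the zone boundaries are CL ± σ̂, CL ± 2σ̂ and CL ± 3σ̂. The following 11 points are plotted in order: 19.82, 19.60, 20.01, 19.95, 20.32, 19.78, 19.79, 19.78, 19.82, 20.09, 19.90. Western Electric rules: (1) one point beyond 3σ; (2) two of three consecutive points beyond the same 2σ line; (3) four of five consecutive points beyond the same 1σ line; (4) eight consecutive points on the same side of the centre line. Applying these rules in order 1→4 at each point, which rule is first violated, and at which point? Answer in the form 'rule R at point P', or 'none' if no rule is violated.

rule 1 at point 5

Zone of each point (C = within 1σ̂, B = 1σ̂–2σ̂, A = 2σ̂–3σ̂, * = beyond 3σ̂; sign = side of CL): 1:-C, 2:-B, 3:+B, 4:+C, 5:+*, 6:-C, 7:-C, 8:-C, 9:-C, 10:+B, 11:+C
Rule 1 (one point beyond the 3σ limits) is satisfied at point 5.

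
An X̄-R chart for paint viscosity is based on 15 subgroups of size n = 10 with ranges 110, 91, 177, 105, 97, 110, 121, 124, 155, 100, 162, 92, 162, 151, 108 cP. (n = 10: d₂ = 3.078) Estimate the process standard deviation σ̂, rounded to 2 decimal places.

40.39

R̄ = (110 + 91 + 177 + 105 + 97 + 110 + 121 + 124 + 155 + 100 + 162 + 92 + 162 + 151 + 108) / 15 = 124.3333
σ̂ = R̄ / d₂ = 124.3333 / 3.078 = 40.3942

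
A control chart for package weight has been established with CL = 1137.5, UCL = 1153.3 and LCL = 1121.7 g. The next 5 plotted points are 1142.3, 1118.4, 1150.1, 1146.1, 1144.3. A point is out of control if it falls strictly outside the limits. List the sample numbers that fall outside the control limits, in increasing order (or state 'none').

2

Compare each point to [1121.7, 1153.3]: sample 2 = 1118.4 < LCL.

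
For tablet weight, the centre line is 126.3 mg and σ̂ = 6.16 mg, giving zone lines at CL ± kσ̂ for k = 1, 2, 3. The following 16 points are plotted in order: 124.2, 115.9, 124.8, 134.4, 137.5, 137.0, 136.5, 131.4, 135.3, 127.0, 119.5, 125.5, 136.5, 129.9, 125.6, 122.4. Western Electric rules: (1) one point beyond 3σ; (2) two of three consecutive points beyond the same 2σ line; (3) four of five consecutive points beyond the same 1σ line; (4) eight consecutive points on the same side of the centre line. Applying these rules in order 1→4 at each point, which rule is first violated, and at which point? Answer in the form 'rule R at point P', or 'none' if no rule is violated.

rule 3 at point 7

Zone of each point (C = within 1σ̂, B = 1σ̂–2σ̂, A = 2σ̂–3σ̂, * = beyond 3σ̂; sign = side of CL): 1:-C, 2:-B, 3:-C, 4:+B, 5:+B, 6:+B, 7:+B, 8:+C, 9:+B, 10:+C, 11:-B, 12:-C, 13:+B, 14:+C, 15:-C, 16:-C
Rule 3 (four of five consecutive points beyond the same 1σ limit) is satisfied at point 7.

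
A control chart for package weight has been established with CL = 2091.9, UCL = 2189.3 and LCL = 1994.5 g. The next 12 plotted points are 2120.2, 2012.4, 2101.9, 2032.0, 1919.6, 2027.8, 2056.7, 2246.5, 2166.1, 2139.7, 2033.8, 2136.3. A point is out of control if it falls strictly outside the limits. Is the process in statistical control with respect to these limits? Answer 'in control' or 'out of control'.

Compare each point to [1994.5, 2189.3]: sample 5 = 1919.6 < LCL; sample 8 = 2246.5 > UCL.

out of control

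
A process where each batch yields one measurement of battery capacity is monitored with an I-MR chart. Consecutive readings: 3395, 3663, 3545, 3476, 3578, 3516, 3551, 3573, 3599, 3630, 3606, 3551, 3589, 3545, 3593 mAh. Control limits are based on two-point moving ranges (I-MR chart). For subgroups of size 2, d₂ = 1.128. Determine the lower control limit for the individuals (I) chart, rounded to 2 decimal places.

3381.72

X̄ = (3395 + 3663 + 3545 + 3476 + 3578 + 3516 + 3551 + 3573 + 3599 + 3630 + 3606 + 3551 + 3589 + 3545 + 3593) / 15 = 3560.6667
Moving ranges: 268, 118, 69, 102, 62, 35, 22, 26, 31, 24, 55, 38, 44, 48; M̄R̄ = 942.0000 / 14 = 67.2857
LCL = X̄ − 3·M̄R̄/d₂ = 3560.6667 − 3 × 67.2857 / 1.128 = 3381.7153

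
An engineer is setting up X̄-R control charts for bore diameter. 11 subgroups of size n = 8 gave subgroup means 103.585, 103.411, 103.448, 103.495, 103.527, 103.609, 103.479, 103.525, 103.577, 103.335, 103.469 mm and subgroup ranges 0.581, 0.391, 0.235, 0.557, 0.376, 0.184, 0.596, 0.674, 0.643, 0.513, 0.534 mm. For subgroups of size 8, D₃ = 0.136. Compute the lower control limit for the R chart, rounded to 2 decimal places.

R̄ = (0.581 + 0.391 + 0.235 + 0.557 + 0.376 + 0.184 + 0.596 + 0.674 + 0.643 + 0.513 + 0.534) / 11 = 5.2840 / 11 = 0.4804
LCL_R = D₃·R̄ = 0.136 × 0.4804 = 0.0653

0.07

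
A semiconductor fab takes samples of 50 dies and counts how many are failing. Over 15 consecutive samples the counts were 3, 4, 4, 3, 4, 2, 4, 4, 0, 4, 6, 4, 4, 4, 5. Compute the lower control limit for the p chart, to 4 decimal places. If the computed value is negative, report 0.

p̄ = Σdᵢ / (k·n) = 55 / (15 × 50) = 0.07333
LCL = p̄ − 3·√(p̄(1−p̄)/n) = 0.07333 − 3 × 0.03687 = -0.03727 → 0 (negative, so LCL = 0)

0.0000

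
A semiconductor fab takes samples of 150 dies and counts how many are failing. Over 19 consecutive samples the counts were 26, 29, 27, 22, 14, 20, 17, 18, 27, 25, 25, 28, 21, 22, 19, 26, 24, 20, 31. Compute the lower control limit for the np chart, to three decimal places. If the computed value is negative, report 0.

9.923

p̄ = Σdᵢ / (k·n) = 441 / (19 × 150) = 0.15474
LCL = np̄ − 3·√(np̄(1−p̄)) = 23.2105 − 3 × 4.4293 = 9.9225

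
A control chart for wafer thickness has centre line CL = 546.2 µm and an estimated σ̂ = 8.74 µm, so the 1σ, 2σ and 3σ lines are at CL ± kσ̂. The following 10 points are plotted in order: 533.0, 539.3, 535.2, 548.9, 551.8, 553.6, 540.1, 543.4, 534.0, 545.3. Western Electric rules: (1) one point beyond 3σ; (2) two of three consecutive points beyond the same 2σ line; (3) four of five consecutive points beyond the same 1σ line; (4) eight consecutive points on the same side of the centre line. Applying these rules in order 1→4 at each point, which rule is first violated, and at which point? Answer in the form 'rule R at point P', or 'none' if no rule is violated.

none

Zone of each point (C = within 1σ̂, B = 1σ̂–2σ̂, A = 2σ̂–3σ̂, * = beyond 3σ̂; sign = side of CL): 1:-B, 2:-C, 3:-B, 4:+C, 5:+C, 6:+C, 7:-C, 8:-C, 9:-B, 10:-C
No rule fires across all 10 points.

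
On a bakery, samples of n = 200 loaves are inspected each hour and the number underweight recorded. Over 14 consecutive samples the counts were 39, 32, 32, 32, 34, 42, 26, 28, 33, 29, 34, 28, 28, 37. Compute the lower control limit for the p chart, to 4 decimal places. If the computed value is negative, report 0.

0.0840

p̄ = Σdᵢ / (k·n) = 454 / (14 × 200) = 0.16214
LCL = p̄ − 3·√(p̄(1−p̄)/n) = 0.16214 − 3 × 0.02606 = 0.08395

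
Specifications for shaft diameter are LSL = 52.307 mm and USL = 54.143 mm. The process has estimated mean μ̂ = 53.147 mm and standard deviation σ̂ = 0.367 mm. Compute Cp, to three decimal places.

0.834

Cp = (USL − LSL) / (6σ̂) = (54.143 − 52.307) / (6 × 0.367) = 1.8360 / 2.2020 = 0.8338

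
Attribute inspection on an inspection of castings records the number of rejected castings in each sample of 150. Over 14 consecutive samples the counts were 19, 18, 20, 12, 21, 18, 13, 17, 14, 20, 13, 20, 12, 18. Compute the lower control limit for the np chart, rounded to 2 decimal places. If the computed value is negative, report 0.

5.20

p̄ = Σdᵢ / (k·n) = 235 / (14 × 150) = 0.11190
LCL = np̄ − 3·√(np̄(1−p̄)) = 16.7857 − 3 × 3.8610 = 5.2027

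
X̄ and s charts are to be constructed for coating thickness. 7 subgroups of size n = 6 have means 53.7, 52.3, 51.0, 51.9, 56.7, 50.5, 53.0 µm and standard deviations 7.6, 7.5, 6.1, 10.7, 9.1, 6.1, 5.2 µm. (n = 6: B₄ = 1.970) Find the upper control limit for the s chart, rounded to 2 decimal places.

14.72

s̄ = (7.6 + 7.5 + 6.1 + 10.7 + 9.1 + 6.1 + 5.2) / 7 = 7.4714
UCL_s = B₄·s̄ = 1.970 × 7.4714 = 14.7187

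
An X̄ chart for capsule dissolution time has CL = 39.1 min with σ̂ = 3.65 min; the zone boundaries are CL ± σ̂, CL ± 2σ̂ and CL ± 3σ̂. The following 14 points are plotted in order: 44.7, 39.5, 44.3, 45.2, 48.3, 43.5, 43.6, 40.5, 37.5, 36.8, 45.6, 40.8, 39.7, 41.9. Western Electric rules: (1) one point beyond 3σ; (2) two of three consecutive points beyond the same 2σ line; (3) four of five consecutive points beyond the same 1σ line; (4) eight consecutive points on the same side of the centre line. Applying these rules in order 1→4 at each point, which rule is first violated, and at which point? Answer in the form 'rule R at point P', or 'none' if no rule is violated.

Zone of each point (C = within 1σ̂, B = 1σ̂–2σ̂, A = 2σ̂–3σ̂, * = beyond 3σ̂; sign = side of CL): 1:+B, 2:+C, 3:+B, 4:+B, 5:+A, 6:+B, 7:+B, 8:+C, 9:-C, 10:-C, 11:+B, 12:+C, 13:+C, 14:+C
Rule 3 (four of five consecutive points beyond the same 1σ limit) is satisfied at point 5.

rule 3 at point 5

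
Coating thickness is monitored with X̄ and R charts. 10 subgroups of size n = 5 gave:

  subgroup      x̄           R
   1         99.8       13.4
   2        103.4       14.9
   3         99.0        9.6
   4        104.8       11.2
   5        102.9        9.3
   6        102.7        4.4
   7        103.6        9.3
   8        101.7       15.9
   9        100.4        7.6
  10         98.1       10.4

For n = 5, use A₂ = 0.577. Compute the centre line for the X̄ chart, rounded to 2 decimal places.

X̄̄ = (99.8 + 103.4 + 99.0 + 104.8 + 102.9 + 102.7 + 103.6 + 101.7 + 100.4 + 98.1) / 10 = 1016.4000 / 10 = 101.6400
CL = X̄̄ = 101.6400

101.64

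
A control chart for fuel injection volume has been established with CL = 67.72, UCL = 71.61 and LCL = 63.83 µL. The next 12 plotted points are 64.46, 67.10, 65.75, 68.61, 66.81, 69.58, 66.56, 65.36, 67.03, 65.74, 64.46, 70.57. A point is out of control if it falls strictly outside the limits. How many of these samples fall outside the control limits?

All 12 points lie within [63.83, 71.61].

0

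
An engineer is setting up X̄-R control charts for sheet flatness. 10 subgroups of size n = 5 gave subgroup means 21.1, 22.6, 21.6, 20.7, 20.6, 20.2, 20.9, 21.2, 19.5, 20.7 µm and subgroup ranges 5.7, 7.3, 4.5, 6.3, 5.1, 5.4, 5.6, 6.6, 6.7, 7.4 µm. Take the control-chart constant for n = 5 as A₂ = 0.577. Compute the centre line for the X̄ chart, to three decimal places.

X̄̄ = (21.1 + 22.6 + 21.6 + 20.7 + 20.6 + 20.2 + 20.9 + 21.2 + 19.5 + 20.7) / 10 = 209.1000 / 10 = 20.9100
CL = X̄̄ = 20.9100

20.910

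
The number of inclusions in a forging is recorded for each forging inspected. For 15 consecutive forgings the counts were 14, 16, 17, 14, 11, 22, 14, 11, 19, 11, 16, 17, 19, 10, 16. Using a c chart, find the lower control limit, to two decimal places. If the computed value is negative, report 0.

3.46

c̄ = (14 + 16 + 17 + 14 + 11 + 22 + 14 + 11 + 19 + 11 + 16 + 17 + 19 + 10 + 16) / 15 = 227 / 15 = 15.1333
LCL = c̄ − 3√c̄ = 15.1333 − 3 × 3.8902 = 3.4629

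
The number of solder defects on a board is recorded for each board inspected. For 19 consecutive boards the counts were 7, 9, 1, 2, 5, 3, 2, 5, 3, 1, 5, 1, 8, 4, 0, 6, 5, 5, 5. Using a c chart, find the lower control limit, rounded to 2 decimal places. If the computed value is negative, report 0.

c̄ = (7 + 9 + 1 + 2 + 5 + 3 + 2 + 5 + 3 + 1 + 5 + 1 + 8 + 4 + 0 + 6 + 5 + 5 + 5) / 19 = 77 / 19 = 4.0526
LCL = c̄ − 3√c̄ = 4.0526 − 3 × 2.0131 = -1.9867 → 0 (cannot be negative)

0.00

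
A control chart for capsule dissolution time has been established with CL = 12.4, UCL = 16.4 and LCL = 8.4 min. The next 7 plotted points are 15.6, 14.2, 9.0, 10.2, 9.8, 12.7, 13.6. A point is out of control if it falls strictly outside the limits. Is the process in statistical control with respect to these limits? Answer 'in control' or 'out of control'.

All 7 points lie within [8.4, 16.4].

in control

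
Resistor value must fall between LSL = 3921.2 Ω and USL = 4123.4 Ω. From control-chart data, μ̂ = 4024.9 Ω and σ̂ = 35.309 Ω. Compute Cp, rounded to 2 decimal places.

Cp = (USL − LSL) / (6σ̂) = (4123.4 − 3921.2) / (6 × 35.309) = 202.2000 / 211.8540 = 0.9544

0.95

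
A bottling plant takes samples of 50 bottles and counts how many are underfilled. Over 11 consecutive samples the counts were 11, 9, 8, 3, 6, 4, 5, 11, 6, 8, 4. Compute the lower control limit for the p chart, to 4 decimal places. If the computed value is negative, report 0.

0.0000

p̄ = Σdᵢ / (k·n) = 75 / (11 × 50) = 0.13636
LCL = p̄ − 3·√(p̄(1−p̄)/n) = 0.13636 − 3 × 0.04853 = -0.00923 → 0 (negative, so LCL = 0)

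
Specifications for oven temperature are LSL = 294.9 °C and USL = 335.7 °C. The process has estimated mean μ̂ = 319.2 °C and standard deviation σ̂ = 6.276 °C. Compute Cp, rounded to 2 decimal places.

1.08

Cp = (USL − LSL) / (6σ̂) = (335.7 − 294.9) / (6 × 6.276) = 40.8000 / 37.6560 = 1.0835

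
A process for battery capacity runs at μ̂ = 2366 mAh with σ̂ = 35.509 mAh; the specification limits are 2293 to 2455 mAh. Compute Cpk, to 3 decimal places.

Cpu = (USL − μ̂) / (3σ̂) = (2455 − 2366) / (3 × 35.509) = 0.8355; Cpl = (μ̂ − LSL) / (3σ̂) = (2366 − 2293) / (3 × 35.509) = 0.6853; Cpk = min(Cpu, Cpl) = 0.6853

0.685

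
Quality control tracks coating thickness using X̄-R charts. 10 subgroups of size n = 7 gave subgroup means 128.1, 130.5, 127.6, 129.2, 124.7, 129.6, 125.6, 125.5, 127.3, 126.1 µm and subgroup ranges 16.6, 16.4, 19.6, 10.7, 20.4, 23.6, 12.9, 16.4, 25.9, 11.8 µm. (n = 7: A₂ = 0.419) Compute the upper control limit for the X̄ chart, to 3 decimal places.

134.723

X̄̄ = (128.1 + 130.5 + 127.6 + 129.2 + 124.7 + 129.6 + 125.6 + 125.5 + 127.3 + 126.1) / 10 = 1274.2000 / 10 = 127.4200
R̄ = (16.6 + 16.4 + 19.6 + 10.7 + 20.4 + 23.6 + 12.9 + 16.4 + 25.9 + 11.8) / 10 = 174.3000 / 10 = 17.4300
UCL = X̄̄ + A₂·R̄ = 127.4200 + 0.419 × 17.4300 = 134.7232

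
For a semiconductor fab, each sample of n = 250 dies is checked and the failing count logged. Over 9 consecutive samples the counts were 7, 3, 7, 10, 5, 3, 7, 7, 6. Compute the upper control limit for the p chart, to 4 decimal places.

p̄ = Σdᵢ / (k·n) = 55 / (9 × 250) = 0.02444
UCL = p̄ + 3·√(p̄(1−p̄)/n) = 0.02444 + 3 × √(0.02444×0.97556/250) = 0.02444 + 3 × 0.00977 = 0.05374

0.0537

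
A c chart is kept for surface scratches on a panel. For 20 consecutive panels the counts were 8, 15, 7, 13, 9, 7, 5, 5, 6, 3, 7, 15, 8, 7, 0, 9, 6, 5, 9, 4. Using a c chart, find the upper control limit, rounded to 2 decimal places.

c̄ = (8 + 15 + 7 + 13 + 9 + 7 + 5 + 5 + 6 + 3 + 7 + 15 + 8 + 7 + 0 + 9 + 6 + 5 + 9 + 4) / 20 = 148 / 20 = 7.4000
UCL = c̄ + 3√c̄ = 7.4000 + 3 × √7.4000 = 7.4000 + 3 × 2.7203 = 15.5609

15.56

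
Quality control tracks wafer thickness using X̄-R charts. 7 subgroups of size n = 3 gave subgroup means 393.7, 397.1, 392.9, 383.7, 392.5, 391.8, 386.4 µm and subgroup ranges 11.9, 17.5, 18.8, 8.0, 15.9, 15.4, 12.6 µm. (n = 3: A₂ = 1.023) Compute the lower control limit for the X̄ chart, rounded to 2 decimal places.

376.53

X̄̄ = (393.7 + 397.1 + 392.9 + 383.7 + 392.5 + 391.8 + 386.4) / 7 = 2738.1000 / 7 = 391.1571
R̄ = (11.9 + 17.5 + 18.8 + 8.0 + 15.9 + 15.4 + 12.6) / 7 = 100.1000 / 7 = 14.3000
LCL = X̄̄ − A₂·R̄ = 391.1571 − 1.023 × 14.3000 = 376.5282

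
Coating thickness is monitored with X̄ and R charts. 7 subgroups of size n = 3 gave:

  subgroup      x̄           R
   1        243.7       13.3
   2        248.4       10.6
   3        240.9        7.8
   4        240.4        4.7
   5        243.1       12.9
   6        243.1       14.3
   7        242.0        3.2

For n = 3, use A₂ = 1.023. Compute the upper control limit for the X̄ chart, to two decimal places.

252.85

X̄̄ = (243.7 + 248.4 + 240.9 + 240.4 + 243.1 + 243.1 + 242.0) / 7 = 1701.6000 / 7 = 243.0857
R̄ = (13.3 + 10.6 + 7.8 + 4.7 + 12.9 + 14.3 + 3.2) / 7 = 66.8000 / 7 = 9.5429
UCL = X̄̄ + A₂·R̄ = 243.0857 + 1.023 × 9.5429 = 252.8481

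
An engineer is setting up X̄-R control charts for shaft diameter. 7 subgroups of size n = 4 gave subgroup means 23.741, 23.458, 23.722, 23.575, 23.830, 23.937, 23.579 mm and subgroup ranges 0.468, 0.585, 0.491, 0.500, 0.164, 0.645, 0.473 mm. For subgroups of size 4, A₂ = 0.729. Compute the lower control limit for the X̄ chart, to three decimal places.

X̄̄ = (23.741 + 23.458 + 23.722 + 23.575 + 23.830 + 23.937 + 23.579) / 7 = 165.8420 / 7 = 23.6917
R̄ = (0.468 + 0.585 + 0.491 + 0.500 + 0.164 + 0.645 + 0.473) / 7 = 3.3260 / 7 = 0.4751
LCL = X̄̄ − A₂·R̄ = 23.6917 − 0.729 × 0.4751 = 23.3453

23.345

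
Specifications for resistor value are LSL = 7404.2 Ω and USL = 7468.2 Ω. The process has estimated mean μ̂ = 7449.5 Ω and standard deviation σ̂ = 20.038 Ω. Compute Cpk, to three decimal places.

0.311

Cpu = (USL − μ̂) / (3σ̂) = (7468.2 − 7449.5) / (3 × 20.038) = 0.3111; Cpl = (μ̂ − LSL) / (3σ̂) = (7449.5 − 7404.2) / (3 × 20.038) = 0.7536; Cpk = min(Cpu, Cpl) = 0.3111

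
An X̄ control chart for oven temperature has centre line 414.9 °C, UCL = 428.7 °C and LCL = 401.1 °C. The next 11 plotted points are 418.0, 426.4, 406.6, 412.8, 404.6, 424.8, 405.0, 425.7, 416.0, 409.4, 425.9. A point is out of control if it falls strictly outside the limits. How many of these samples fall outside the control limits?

All 11 points lie within [401.1, 428.7].

0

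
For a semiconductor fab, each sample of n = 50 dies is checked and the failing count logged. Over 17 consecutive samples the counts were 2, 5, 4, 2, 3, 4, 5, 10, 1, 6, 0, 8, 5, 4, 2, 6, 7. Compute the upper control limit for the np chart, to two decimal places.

10.33

p̄ = Σdᵢ / (k·n) = 74 / (17 × 50) = 0.08706
UCL = np̄ + 3·√(np̄(1−p̄)) = 4.3529 + 3 × √(4.3529×0.91294) = 4.3529 + 3 × 1.9935 = 10.3334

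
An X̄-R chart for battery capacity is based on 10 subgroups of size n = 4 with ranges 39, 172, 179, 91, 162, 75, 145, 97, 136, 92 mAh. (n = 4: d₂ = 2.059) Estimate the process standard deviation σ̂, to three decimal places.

R̄ = (39 + 172 + 179 + 91 + 162 + 75 + 145 + 97 + 136 + 92) / 10 = 118.8000
σ̂ = R̄ / d₂ = 118.8000 / 2.059 = 57.6979

57.698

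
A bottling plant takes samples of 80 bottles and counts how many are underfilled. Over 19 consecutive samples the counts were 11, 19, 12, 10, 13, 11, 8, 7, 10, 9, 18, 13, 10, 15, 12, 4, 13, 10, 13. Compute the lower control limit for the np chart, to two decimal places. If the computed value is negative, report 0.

2.07

p̄ = Σdᵢ / (k·n) = 218 / (19 × 80) = 0.14342
LCL = np̄ − 3·√(np̄(1−p̄)) = 11.4737 − 3 × 3.1350 = 2.0687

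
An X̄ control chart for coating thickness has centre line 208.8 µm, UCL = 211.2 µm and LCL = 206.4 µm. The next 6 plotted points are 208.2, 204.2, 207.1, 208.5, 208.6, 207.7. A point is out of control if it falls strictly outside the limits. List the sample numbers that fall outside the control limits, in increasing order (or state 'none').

2

Compare each point to [206.4, 211.2]: sample 2 = 204.2 < LCL.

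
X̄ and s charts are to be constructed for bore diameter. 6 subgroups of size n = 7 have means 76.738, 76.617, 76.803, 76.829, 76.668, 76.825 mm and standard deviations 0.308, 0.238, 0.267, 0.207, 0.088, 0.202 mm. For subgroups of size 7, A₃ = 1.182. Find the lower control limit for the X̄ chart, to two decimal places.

X̄̄ = (76.738 + 76.617 + 76.803 + 76.829 + 76.668 + 76.825) / 6 = 76.7467
s̄ = (0.308 + 0.238 + 0.267 + 0.207 + 0.088 + 0.202) / 6 = 0.2183
LCL = X̄̄ − A₃·s̄ = 76.7467 − 1.182 × 0.2183 = 76.4886

76.49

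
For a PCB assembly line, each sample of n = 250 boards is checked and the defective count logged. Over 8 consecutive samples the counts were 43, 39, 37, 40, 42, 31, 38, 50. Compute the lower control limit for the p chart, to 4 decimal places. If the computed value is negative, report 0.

p̄ = Σdᵢ / (k·n) = 320 / (8 × 250) = 0.16000
LCL = p̄ − 3·√(p̄(1−p̄)/n) = 0.16000 − 3 × 0.02319 = 0.09044

0.0904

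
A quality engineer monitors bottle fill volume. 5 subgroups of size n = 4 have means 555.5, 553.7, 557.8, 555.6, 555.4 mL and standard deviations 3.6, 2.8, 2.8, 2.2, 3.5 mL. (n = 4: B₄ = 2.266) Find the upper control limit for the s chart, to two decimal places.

6.75

s̄ = (3.6 + 2.8 + 2.8 + 2.2 + 3.5) / 5 = 2.9800
UCL_s = B₄·s̄ = 2.266 × 2.9800 = 6.7527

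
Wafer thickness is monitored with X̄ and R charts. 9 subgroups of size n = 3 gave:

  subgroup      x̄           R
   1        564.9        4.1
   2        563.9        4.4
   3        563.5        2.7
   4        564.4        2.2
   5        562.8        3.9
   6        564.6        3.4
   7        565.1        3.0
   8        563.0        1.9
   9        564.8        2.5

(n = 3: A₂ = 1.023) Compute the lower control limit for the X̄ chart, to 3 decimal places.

560.917

X̄̄ = (564.9 + 563.9 + 563.5 + 564.4 + 562.8 + 564.6 + 565.1 + 563.0 + 564.8) / 9 = 5077.0000 / 9 = 564.1111
R̄ = (4.1 + 4.4 + 2.7 + 2.2 + 3.9 + 3.4 + 3.0 + 1.9 + 2.5) / 9 = 28.1000 / 9 = 3.1222
LCL = X̄̄ − A₂·R̄ = 564.1111 − 1.023 × 3.1222 = 560.9171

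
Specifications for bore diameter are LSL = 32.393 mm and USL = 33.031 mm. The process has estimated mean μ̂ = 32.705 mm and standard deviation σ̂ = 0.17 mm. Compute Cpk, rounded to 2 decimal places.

Cpu = (USL − μ̂) / (3σ̂) = (33.031 − 32.705) / (3 × 0.17) = 0.6392; Cpl = (μ̂ − LSL) / (3σ̂) = (32.705 − 32.393) / (3 × 0.17) = 0.6118; Cpk = min(Cpu, Cpl) = 0.6118

0.61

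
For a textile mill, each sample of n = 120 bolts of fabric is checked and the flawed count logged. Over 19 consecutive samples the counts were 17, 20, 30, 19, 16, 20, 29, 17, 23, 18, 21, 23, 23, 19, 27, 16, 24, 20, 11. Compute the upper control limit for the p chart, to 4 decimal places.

p̄ = Σdᵢ / (k·n) = 393 / (19 × 120) = 0.17237
UCL = p̄ + 3·√(p̄(1−p̄)/n) = 0.17237 + 3 × √(0.17237×0.82763/120) = 0.17237 + 3 × 0.03448 = 0.27581

0.2758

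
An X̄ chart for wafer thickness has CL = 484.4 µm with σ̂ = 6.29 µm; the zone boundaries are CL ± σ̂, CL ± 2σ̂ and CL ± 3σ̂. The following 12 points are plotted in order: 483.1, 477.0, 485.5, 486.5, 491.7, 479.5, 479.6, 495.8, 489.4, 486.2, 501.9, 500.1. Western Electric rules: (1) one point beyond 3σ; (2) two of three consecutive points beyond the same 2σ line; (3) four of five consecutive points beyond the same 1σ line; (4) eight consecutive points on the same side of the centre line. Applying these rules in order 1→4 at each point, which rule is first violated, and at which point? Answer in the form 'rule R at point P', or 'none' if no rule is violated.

Zone of each point (C = within 1σ̂, B = 1σ̂–2σ̂, A = 2σ̂–3σ̂, * = beyond 3σ̂; sign = side of CL): 1:-C, 2:-B, 3:+C, 4:+C, 5:+B, 6:-C, 7:-C, 8:+B, 9:+C, 10:+C, 11:+A, 12:+A
Rule 2 (two of three consecutive points beyond the same 2σ limit) is satisfied at point 12.

rule 2 at point 12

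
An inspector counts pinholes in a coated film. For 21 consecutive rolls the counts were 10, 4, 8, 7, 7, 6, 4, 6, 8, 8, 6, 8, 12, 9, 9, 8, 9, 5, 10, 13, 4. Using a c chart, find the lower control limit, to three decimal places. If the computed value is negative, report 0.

0.000

c̄ = (10 + 4 + 8 + 7 + 7 + 6 + 4 + 6 + 8 + 8 + 6 + 8 + 12 + 9 + 9 + 8 + 9 + 5 + 10 + 13 + 4) / 21 = 161 / 21 = 7.6667
LCL = c̄ − 3√c̄ = 7.6667 − 3 × 2.7689 = -0.6400 → 0 (cannot be negative)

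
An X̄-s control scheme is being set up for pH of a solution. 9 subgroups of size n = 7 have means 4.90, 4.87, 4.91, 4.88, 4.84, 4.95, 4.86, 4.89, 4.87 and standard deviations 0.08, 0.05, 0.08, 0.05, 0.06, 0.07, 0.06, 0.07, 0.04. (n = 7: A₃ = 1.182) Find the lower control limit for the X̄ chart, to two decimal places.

X̄̄ = (4.90 + 4.87 + 4.91 + 4.88 + 4.84 + 4.95 + 4.86 + 4.89 + 4.87) / 9 = 4.8856
s̄ = (0.08 + 0.05 + 0.08 + 0.05 + 0.06 + 0.07 + 0.06 + 0.07 + 0.04) / 9 = 0.0622
LCL = X̄̄ − A₃·s̄ = 4.8856 − 1.182 × 0.0622 = 4.8120

4.81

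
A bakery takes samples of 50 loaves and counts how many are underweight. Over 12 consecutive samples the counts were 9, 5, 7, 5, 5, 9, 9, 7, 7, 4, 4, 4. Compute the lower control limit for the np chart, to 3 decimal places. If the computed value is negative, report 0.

p̄ = Σdᵢ / (k·n) = 75 / (12 × 50) = 0.12500
LCL = np̄ − 3·√(np̄(1−p̄)) = 6.2500 − 3 × 2.3385 = -0.7656 → 0 (negative, so LCL = 0)

0.000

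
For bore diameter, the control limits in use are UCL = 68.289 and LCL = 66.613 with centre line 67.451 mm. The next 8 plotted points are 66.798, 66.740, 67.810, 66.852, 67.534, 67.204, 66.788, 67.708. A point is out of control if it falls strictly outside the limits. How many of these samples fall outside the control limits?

0

All 8 points lie within [66.613, 68.289].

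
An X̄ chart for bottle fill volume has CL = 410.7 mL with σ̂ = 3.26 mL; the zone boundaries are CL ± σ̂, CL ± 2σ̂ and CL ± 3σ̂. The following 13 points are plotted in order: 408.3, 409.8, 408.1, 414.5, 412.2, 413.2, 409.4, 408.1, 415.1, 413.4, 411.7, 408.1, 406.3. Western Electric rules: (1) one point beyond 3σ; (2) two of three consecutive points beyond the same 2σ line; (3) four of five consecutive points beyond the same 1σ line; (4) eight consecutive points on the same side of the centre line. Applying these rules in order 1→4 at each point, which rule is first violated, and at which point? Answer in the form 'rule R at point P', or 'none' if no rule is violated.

Zone of each point (C = within 1σ̂, B = 1σ̂–2σ̂, A = 2σ̂–3σ̂, * = beyond 3σ̂; sign = side of CL): 1:-C, 2:-C, 3:-C, 4:+B, 5:+C, 6:+C, 7:-C, 8:-C, 9:+B, 10:+C, 11:+C, 12:-C, 13:-B
No rule fires across all 13 points.

none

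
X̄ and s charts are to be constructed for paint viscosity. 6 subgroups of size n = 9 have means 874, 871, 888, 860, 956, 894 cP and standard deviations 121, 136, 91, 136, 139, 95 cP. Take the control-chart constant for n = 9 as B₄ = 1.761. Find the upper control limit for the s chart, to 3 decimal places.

210.733

s̄ = (121 + 136 + 91 + 136 + 139 + 95) / 6 = 119.6667
UCL_s = B₄·s̄ = 1.761 × 119.6667 = 210.7330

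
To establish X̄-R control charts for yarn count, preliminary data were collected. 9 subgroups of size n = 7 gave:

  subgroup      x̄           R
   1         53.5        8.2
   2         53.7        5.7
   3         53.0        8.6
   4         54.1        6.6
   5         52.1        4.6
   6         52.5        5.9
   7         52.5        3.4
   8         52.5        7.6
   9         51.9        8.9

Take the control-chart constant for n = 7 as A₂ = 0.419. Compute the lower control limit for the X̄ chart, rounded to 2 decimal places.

X̄̄ = (53.5 + 53.7 + 53.0 + 54.1 + 52.1 + 52.5 + 52.5 + 52.5 + 51.9) / 9 = 475.8000 / 9 = 52.8667
R̄ = (8.2 + 5.7 + 8.6 + 6.6 + 4.6 + 5.9 + 3.4 + 7.6 + 8.9) / 9 = 59.5000 / 9 = 6.6111
LCL = X̄̄ − A₂·R̄ = 52.8667 − 0.419 × 6.6111 = 50.0966

50.10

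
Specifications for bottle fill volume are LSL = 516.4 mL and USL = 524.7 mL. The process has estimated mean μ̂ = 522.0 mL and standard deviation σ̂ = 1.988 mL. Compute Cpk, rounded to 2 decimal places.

0.45

Cpu = (USL − μ̂) / (3σ̂) = (524.7 − 522.0) / (3 × 1.988) = 0.4527; Cpl = (μ̂ − LSL) / (3σ̂) = (522.0 − 516.4) / (3 × 1.988) = 0.9390; Cpk = min(Cpu, Cpl) = 0.4527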